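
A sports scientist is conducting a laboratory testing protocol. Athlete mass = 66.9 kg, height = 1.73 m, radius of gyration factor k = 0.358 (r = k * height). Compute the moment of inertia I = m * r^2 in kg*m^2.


r = k * height = 0.358 * 1.73 = 0.61934 m
r^2 = 0.61934^2 = 0.383582
I = 66.9 * 0.383582 = 25.662 kg*m^2

25.662 kg*m^2


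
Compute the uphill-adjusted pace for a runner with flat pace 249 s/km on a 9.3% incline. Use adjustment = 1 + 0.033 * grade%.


Adjustment factor = 1 + 0.033 * 9.3 = 1.3069
Grade-adjusted pace = 249 * 1.3069 = 325.42 s/km

325.42 s/km


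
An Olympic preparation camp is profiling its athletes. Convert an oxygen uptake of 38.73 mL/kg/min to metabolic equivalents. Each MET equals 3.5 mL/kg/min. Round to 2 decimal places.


One MET = 3.5 mL/kg/min
Number of METs = 38.73 / 3.5
= 11.07 METs

11.07 METs


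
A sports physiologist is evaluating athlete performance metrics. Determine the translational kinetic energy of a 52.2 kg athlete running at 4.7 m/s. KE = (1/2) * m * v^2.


KE = 0.5 * m * v^2
= 0.5 * 52.2 * 4.7^2
= 0.5 * 52.2 * 22.09
= 576.55 J

576.55 J


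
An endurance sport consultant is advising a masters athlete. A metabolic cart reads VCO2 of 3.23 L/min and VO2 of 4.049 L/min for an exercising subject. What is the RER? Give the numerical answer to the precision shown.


RER = VCO2 / VO2 = 3.23 / 4.049 = 0.7977

0.7977


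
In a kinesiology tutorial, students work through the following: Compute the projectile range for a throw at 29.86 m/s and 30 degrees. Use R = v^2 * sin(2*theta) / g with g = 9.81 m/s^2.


Two times the angle = 60 degrees
sin(60) = 0.866025
R = 891.6196 * 0.866025 / 9.81 = 78.712 m

78.712 m


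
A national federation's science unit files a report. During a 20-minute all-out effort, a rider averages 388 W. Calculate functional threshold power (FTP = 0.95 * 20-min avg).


FTP = 0.95 * 388
= 368.6 W

368.6 W


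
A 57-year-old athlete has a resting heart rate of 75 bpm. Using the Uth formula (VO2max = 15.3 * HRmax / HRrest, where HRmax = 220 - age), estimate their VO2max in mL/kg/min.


HRmax = 220 - 57 = 163 bpm
Ratio = HRmax / HRrest = 163 / 75 = 2.1733
VO2max = 15.3 * 2.1733 = 33.25 mL/kg/min

33.25 mL/kg/min


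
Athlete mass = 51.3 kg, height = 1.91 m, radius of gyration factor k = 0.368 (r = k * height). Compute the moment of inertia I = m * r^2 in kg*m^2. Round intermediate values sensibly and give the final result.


r = k * height = 0.368 * 1.91 = 0.70288 m
r^2 = 0.70288^2 = 0.49404
I = 51.3 * 0.49404 = 25.344 kg*m^2

25.344 kg*m^2


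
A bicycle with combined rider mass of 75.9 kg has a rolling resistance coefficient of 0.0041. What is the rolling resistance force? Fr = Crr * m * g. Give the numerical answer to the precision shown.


Fr = 0.0041 * 75.9 * 9.81
= 0.31119 * 9.81
= 3.053 N

3.053 N


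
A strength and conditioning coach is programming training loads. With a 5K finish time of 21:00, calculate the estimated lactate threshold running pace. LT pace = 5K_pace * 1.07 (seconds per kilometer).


Race duration = 1260 s for 5 km
Average pace = 1260 / 5 = 252.0 s/km
LT pace = 252.0 * 1.07
= 269.64 s/km

269.64 s/km


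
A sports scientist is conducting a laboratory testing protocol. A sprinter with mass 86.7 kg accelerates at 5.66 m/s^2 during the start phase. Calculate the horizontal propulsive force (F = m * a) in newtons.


F = m * a
= 86.7 * 5.66
= 490.72 N

490.72 N


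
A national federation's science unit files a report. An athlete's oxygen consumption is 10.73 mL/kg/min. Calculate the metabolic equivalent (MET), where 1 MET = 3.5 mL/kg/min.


MET = VO2 / 3.5
= 10.73 / 3.5
= 3.07 METs

3.07 METs


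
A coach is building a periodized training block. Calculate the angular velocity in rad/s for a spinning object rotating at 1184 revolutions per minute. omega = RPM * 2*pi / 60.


omega = RPM * 2*pi / 60
= 1184 * 6.28318531 / 60
= 123.988 rad/s

123.988 rad/s


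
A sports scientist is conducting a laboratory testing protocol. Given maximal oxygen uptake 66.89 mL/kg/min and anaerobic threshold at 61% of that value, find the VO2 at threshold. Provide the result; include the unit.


Percentage as decimal = 0.61
VO2 at AT = 66.89 * 0.61 = 40.8 mL/kg/min

40.8 mL/kg/min


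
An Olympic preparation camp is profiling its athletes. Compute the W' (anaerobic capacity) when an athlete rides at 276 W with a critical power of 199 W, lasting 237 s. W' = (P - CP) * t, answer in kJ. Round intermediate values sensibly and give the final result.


Above-CP power = 77 W
Duration = 237 s
W' = 77 * 237 = 18249 J
Convert: 18249 / 1000 = 18.249 kJ

18.249 kJ


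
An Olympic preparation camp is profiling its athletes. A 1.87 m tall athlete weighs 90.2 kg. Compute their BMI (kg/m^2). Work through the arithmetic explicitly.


height^2 = 3.4969 m^2
BMI = 90.2 / 3.4969 = 25.79 kg/m^2

25.79 kg/m^2


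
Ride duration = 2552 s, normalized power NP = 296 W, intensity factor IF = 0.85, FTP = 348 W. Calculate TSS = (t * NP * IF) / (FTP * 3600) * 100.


Numerator = 2552 * 296 * 0.85 = 642083.2
Denominator = 348 * 3600 = 1252800
TSS = 642083.2 / 1252800 * 100
= 51.25

51.25 TSS


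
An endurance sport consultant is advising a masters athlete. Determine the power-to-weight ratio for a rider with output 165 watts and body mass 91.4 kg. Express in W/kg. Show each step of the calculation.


P/W = 165 / 91.4 = 1.805 W/kg

1.805 W/kg


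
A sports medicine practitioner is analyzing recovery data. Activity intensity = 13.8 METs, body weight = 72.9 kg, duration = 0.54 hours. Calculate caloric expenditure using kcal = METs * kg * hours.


kcal = 13.8 * 72.9 * 0.54
= 1006.02 * 0.54
= 543.25 kcal

543.25 kcal


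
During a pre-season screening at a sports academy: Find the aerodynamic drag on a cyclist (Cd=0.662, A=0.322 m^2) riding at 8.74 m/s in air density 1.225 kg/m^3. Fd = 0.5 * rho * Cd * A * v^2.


Fd = 0.5 * 1.225 * 0.662 * 0.322 * 8.74^2
= 0.5 * 1.225 * 0.662 * 0.322 * 76.3876
= 9.973 N

9.973 N


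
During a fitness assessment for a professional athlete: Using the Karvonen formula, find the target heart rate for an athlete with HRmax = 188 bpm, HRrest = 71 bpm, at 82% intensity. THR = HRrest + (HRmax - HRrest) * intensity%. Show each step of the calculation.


HRR = 188 - 71 = 117
THR = 71 + 117 * 0.82
= 71 + 95.94
= 166.94 bpm

166.94 bpm


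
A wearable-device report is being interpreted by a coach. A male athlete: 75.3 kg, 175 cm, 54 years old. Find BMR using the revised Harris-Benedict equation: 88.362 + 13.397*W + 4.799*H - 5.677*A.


Intercept = 88.362
Weight contribution = 13.397 * 75.3 = 1008.7941
Height contribution = 4.799 * 175 = 839.825
Age contribution = 5.677 * 54 = 306.558
BMR = 88.362 + 1008.7941 + 839.825 - 306.558
= 1630.42 kcal/day

1630.42 kcal/day


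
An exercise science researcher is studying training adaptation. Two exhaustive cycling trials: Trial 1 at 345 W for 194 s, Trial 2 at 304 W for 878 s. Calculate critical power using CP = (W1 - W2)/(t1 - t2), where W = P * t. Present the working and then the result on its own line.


W1 = 345 * 194 = 66930 J
W2 = 304 * 878 = 266912 J
CP = (66930 - 266912) / (194 - 878)
= -199982 / -684
= 292.37 W

292.37 W


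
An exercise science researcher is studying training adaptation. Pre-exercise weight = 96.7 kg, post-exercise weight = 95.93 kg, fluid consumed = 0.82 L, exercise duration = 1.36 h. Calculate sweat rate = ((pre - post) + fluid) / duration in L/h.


Weight loss = 96.7 - 95.93 = 0.77 kg (approx L)
Total sweat = 0.77 + 0.82 = 1.59 L
Sweat rate = 1.59 / 1.36 = 1.169 L/h

1.169 L/h


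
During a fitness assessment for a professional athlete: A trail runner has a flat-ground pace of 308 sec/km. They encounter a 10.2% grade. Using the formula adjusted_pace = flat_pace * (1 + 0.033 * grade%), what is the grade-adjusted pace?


Grade factor = 1 + 0.033 * 10.2 = 1.3366
Adjusted = 308 * 1.3366 = 411.67 sec/km

411.67 s/km


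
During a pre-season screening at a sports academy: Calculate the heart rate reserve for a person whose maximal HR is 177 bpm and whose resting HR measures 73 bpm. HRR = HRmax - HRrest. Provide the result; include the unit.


HRmax = 177 bpm
HRrest = 73 bpm
HRR = 177 - 73 = 104 bpm

104 bpm


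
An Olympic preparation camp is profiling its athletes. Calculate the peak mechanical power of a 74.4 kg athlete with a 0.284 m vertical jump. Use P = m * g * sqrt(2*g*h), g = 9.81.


First, sqrt(2gh) = sqrt(2 * 9.81 * 0.284)
= sqrt(5.57208) = 2.360525 m/s
Power = 74.4 * 9.81 * 2.360525 = 1722.86 W

1722.86 W


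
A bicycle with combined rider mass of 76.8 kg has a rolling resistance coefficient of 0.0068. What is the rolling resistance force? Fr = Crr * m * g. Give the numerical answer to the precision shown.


Fr = 0.0068 * 76.8 * 9.81
= 0.52224 * 9.81
= 5.123 N

5.123 N


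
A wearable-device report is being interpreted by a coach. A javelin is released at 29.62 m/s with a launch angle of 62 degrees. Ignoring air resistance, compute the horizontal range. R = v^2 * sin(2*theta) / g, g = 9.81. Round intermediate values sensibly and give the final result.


Launch speed squared = 877.3444
sin(2 * 62 deg) = 0.829038
Range = 877.3444 * 0.829038 / 9.81
= 74.144 m

74.144 m


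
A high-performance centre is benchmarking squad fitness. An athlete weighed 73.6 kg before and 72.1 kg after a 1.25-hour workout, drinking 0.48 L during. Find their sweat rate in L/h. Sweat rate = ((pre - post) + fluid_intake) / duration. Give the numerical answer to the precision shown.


Body mass change = 1.5 kg
Total sweat loss = 1.5 + 0.48 = 1.98 L
Rate = 1.98 / 1.25 = 1.584 L/h

1.584 L/h


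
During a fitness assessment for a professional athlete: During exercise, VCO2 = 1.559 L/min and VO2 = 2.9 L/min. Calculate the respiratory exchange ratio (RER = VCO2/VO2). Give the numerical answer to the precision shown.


RER = VCO2 / VO2
= 1.559 / 2.9
= 0.5376

0.5376


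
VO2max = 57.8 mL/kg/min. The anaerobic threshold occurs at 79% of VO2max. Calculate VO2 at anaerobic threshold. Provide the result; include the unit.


AT fraction = 79 / 100 = 0.79
AT VO2 = 57.8 * 0.79
= 45.66 mL/kg/min

45.66 mL/kg/min


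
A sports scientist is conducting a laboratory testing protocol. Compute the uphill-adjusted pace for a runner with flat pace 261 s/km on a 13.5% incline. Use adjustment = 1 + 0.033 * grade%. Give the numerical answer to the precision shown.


Adjustment factor = 1 + 0.033 * 13.5 = 1.4455
Grade-adjusted pace = 261 * 1.4455 = 377.28 s/km

377.28 s/km


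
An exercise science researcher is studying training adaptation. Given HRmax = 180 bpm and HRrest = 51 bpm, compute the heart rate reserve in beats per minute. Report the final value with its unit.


Heart rate reserve = maximum HR minus resting HR
HRR = 180 - 51 = 129 bpm

129 bpm


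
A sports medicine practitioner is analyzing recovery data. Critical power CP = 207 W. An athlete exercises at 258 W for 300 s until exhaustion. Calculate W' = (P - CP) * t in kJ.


P - CP = 258 - 207 = 51 W
W' = 51 * 300 = 15300 J
= 15300 / 1000 = 15.3 kJ

15.3 kJ


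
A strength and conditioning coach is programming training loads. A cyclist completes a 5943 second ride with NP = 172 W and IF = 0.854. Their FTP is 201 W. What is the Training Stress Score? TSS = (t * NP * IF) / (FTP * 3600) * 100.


t * NP * IF = 5943 * 172 * 0.854 = 872955.384
FTP * 3600 = 723600
TSS = (872955.384 / 723600) * 100 = 120.64

120.64 TSS


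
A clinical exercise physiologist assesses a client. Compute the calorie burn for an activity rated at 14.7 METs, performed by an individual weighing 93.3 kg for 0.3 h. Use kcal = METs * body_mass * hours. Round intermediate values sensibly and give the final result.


Product of METs and mass = 14.7 * 93.3 = 1371.51
Total kcal = 1371.51 * 0.3 = 411.45 kcal

411.45 kcal


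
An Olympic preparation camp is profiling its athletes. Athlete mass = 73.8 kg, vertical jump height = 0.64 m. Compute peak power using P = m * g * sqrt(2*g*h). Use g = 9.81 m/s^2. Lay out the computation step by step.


sqrt(2 * 9.81 * 0.64) = sqrt(12.5568) = 3.543558 m/s
P = 73.8 * 9.81 * 3.543558
= 2565.46 W

2565.46 W


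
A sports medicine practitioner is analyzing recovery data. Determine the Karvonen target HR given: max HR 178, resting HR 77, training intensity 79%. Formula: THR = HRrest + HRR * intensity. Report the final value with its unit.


HRR = HRmax - HRrest = 178 - 77 = 101
THR = 77 + 101 * 0.79
= 156.79 bpm

156.79 bpm


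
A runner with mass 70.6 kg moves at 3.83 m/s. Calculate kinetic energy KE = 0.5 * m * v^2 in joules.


v^2 = 3.83^2 = 14.6689
KE = 0.5 * 70.6 * 14.6689
= 517.81 J

517.81 J


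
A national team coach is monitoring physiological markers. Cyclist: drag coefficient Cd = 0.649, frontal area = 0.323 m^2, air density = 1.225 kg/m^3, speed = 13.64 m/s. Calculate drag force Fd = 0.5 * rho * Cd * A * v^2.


v^2 = 13.64^2 = 186.0496
Fd = 0.5 * 1.225 * 0.649 * 0.323 * 186.0496
= 23.888 N

23.888 N


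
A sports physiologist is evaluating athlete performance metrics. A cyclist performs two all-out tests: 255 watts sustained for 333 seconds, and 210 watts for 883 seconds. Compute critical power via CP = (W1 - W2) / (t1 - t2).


W1 = P1 * t1 = 255 * 333 = 84915 J
W2 = P2 * t2 = 210 * 883 = 185430 J
CP = (84915 - 185430) / (333 - 883)
= 182.75 W

182.75 W


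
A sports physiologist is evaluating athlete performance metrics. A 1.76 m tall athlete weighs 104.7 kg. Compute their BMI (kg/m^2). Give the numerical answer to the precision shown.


height^2 = 3.0976 m^2
BMI = 104.7 / 3.0976 = 33.8 kg/m^2

33.8 kg/m^2


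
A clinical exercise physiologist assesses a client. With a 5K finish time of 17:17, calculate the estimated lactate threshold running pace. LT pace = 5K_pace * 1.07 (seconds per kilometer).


Race duration = 1037 s for 5 km
Average pace = 1037 / 5 = 207.4 s/km
LT pace = 207.4 * 1.07
= 221.92 s/km

221.92 s/km


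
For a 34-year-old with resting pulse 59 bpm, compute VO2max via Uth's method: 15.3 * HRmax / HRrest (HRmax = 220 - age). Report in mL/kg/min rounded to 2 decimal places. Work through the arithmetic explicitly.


Step 1: HRmax = 220 - 34 = 186 bpm
Step 2: Ratio = 186 / 59 = 3.1525
Step 3: VO2max = 15.3 * 3.1525 = 48.23 mL/kg/min

48.23 mL/kg/min


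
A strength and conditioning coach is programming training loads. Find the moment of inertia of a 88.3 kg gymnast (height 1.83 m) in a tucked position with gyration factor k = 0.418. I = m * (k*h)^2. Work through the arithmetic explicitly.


Radius of gyration = 0.418 * 1.83 = 0.76494 m
I = 88.3 * 0.76494^2
= 88.3 * 0.585133
= 51.667 kg*m^2

51.667 kg*m^2


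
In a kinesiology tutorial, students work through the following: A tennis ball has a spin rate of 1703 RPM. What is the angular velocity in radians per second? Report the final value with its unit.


Convert RPM to rad/s: multiply by 2*pi and divide by 60
omega = 1703 * 2 * pi / 60
= 178.338 rad/s

178.338 rad/s


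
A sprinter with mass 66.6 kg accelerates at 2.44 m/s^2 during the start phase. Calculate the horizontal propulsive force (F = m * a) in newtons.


F = m * a
= 66.6 * 2.44
= 162.5 N

162.5 N


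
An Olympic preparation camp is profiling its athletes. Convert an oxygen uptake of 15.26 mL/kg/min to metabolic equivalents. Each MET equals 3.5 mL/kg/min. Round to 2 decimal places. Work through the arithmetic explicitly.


One MET = 3.5 mL/kg/min
Number of METs = 15.26 / 3.5
= 4.36 METs

4.36 METs


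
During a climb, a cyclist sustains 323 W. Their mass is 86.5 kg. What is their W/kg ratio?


Power-to-weight = 323 W / 86.5 kg
= 3.734 W/kg

3.734 W/kg


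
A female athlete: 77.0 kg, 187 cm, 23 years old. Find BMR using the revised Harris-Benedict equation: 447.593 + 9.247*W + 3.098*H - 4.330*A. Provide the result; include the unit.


Intercept = 447.593
Weight contribution = 9.247 * 77.0 = 712.019
Height contribution = 3.098 * 187 = 579.326
Age contribution = 4.33 * 23 = 99.59
BMR = 447.593 + 712.019 + 579.326 - 99.59
= 1639.35 kcal/day

1639.35 kcal/day


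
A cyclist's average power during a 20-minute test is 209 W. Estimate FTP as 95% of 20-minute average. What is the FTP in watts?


FTP = 20-min power * 0.95
= 209 * 0.95
= 198.55 W

198.55 W


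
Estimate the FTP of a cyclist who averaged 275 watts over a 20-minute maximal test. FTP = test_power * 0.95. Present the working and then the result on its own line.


FTP = 275 * 0.95 = 261.25 W

261.25 W


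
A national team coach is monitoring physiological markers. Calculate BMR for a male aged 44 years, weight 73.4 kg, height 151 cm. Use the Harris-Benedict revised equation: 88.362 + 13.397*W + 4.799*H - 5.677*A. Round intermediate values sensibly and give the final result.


Substituting values:
W term = 13.397 * 73.4 = 983.3398
H term = 4.799 * 151 = 724.649
A term = 5.677 * 44 = 249.788
BMR = 1546.56 kcal/day

1546.56 kcal/day


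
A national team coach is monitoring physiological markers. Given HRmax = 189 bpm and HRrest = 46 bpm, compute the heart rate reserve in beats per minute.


Heart rate reserve = maximum HR minus resting HR
HRR = 189 - 46 = 143 bpm

143 bpm


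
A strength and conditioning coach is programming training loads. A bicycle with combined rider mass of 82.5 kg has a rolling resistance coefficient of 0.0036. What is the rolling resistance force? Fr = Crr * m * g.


Fr = 0.0036 * 82.5 * 9.81
= 0.297 * 9.81
= 2.914 N

2.914 N


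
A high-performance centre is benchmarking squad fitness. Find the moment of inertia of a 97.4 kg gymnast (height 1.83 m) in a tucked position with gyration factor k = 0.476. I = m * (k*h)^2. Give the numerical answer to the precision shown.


Radius of gyration = 0.476 * 1.83 = 0.87108 m
I = 97.4 * 0.87108^2
= 97.4 * 0.75878
= 73.905 kg*m^2

73.905 kg*m^2


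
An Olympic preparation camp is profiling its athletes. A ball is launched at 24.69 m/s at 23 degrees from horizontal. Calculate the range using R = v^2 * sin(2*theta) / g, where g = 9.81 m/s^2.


sin(2 * 23) = sin(46) = 0.71934
v^2 = 24.69^2 = 609.5961
R = 609.5961 * 0.71934 / 9.81
= 44.7 m

44.7 m


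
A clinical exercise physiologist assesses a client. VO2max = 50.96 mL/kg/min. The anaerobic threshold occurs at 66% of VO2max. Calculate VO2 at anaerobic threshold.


AT fraction = 66 / 100 = 0.66
AT VO2 = 50.96 * 0.66
= 33.63 mL/kg/min

33.63 mL/kg/min


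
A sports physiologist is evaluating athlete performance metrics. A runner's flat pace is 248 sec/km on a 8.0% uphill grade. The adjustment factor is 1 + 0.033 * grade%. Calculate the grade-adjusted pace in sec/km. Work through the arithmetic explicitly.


Factor = 1 + 0.033 * 8.0 = 1.264
Adjusted pace = 248 * 1.264
= 313.47 sec/km

313.47 s/km


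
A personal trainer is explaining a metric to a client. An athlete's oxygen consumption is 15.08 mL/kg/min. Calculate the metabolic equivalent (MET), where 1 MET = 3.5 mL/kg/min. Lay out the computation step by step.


MET = VO2 / 3.5
= 15.08 / 3.5
= 4.31 METs

4.31 METs


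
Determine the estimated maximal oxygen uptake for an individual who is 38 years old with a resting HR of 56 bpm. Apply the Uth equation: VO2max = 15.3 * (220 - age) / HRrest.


HRmax = 220 - 38 = 182
VO2max = 15.3 * (182 / 56)
= 15.3 * 3.25
= 49.73 mL/kg/min

49.73 mL/kg/min


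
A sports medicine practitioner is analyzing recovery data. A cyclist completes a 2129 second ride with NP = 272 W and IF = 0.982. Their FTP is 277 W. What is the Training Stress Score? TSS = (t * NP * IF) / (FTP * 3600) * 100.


t * NP * IF = 2129 * 272 * 0.982 = 568664.416
FTP * 3600 = 997200
TSS = (568664.416 / 997200) * 100 = 57.03

57.03 TSS


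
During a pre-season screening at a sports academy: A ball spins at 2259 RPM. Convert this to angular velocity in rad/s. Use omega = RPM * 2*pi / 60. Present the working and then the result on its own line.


omega = 2259 * 2 * pi / 60
= 2259 * 6.28318531 / 60
= 14193.716 / 60
= 236.562 rad/s

236.562 rad/s


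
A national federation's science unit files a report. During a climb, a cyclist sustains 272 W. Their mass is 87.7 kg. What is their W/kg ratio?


Power-to-weight = 272 W / 87.7 kg
= 3.101 W/kg

3.101 W/kg


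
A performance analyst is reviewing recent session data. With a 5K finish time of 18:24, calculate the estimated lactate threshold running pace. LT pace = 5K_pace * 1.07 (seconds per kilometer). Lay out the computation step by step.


Race duration = 1104 s for 5 km
Average pace = 1104 / 5 = 220.8 s/km
LT pace = 220.8 * 1.07
= 236.26 s/km

236.26 s/km


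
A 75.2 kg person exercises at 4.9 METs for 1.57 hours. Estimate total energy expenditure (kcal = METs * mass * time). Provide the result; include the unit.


Energy = METs * mass(kg) * time(h)
= 4.9 * 75.2 * 1.57
= 578.51 kcal

578.51 kcal


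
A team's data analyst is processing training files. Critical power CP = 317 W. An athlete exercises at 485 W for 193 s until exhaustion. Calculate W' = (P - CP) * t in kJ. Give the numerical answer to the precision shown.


P - CP = 485 - 317 = 168 W
W' = 168 * 193 = 32424 J
= 32424 / 1000 = 32.424 kJ

32.424 kJ


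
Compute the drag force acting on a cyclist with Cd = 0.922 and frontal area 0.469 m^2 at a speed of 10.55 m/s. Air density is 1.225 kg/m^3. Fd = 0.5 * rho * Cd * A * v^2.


Step 1: v^2 = 111.3025
Step 2: Fd = 0.5 * 1.225 * 0.922 * 0.469 * 111.3025
= 29.479 N

29.479 N


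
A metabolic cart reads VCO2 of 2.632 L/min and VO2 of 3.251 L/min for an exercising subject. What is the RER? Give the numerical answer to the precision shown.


RER = VCO2 / VO2 = 2.632 / 3.251 = 0.8096

0.8096


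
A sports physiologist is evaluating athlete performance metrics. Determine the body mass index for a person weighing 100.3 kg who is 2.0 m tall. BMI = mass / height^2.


BMI = mass / height^2
= 100.3 / 2.0^2
= 100.3 / 4.0
= 25.08 kg/m^2

25.08 kg/m^2


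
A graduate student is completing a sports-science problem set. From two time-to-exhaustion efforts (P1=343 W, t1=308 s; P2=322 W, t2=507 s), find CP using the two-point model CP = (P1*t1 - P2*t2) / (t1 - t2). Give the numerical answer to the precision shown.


Work in trial 1 = 105644 J
Work in trial 2 = 163254 J
Delta work = -57610 J
Delta time = -199 s
CP = -57610 / -199 = 289.5 W

289.5 W


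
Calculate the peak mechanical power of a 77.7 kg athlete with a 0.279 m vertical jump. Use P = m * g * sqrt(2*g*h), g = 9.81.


First, sqrt(2gh) = sqrt(2 * 9.81 * 0.279)
= sqrt(5.47398) = 2.339654 m/s
Power = 77.7 * 9.81 * 2.339654 = 1783.37 W

1783.37 W


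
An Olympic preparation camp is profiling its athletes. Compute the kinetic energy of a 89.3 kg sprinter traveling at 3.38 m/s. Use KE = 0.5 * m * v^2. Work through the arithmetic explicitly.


Velocity squared = 11.4244
KE = 0.5 * 89.3 * 11.4244 = 510.1 J

510.1 J


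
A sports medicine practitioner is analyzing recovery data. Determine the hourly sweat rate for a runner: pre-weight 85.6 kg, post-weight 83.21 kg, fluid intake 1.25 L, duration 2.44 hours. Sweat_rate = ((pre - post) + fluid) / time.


Mass lost = 85.6 - 83.21 = 2.39 kg
Add fluid consumed: 2.39 + 1.25 = 3.64 L total sweat
Sweat rate = 3.64 / 2.44 = 1.492 L/h

1.492 L/h


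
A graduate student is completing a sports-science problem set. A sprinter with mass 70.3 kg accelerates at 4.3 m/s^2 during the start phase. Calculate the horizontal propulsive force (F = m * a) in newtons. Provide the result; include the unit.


F = m * a
= 70.3 * 4.3
= 302.29 N

302.29 N


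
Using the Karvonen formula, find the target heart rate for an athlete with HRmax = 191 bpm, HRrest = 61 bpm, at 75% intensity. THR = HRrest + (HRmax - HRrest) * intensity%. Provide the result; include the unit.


HRR = 191 - 61 = 130
THR = 61 + 130 * 0.75
= 61 + 97.5
= 158.5 bpm

158.5 bpm


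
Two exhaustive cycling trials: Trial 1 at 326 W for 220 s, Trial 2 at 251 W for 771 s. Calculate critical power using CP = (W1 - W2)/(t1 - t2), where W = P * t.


W1 = 326 * 220 = 71720 J
W2 = 251 * 771 = 193521 J
CP = (71720 - 193521) / (220 - 771)
= -121801 / -551
= 221.05 W

221.05 W


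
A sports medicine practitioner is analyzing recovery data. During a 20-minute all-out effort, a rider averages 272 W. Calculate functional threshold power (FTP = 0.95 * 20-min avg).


FTP = 0.95 * 272
= 258.4 W

258.4 W


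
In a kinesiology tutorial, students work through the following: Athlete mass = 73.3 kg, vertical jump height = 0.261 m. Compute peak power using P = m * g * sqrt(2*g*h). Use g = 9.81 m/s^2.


sqrt(2 * 9.81 * 0.261) = sqrt(5.12082) = 2.262923 m/s
P = 73.3 * 9.81 * 2.262923
= 1627.21 W

1627.21 W


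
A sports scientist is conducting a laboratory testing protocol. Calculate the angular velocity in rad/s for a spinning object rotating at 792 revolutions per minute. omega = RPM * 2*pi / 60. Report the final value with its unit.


omega = RPM * 2*pi / 60
= 792 * 6.28318531 / 60
= 82.938 rad/s

82.938 rad/s


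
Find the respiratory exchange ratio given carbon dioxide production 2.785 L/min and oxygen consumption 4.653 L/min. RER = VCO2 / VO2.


VCO2 = 2.785 L/min
VO2 = 4.653 L/min
RER = 2.785 / 4.653 = 0.5985

0.5985


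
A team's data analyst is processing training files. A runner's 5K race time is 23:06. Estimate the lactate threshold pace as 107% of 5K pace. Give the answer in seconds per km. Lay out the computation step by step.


Total race time = 23*60 + 6 = 1386 seconds
5K pace = 1386 / 5 = 277.2 sec/km
LT pace = 277.2 * 1.07 = 296.6 sec/km

296.6 s/km


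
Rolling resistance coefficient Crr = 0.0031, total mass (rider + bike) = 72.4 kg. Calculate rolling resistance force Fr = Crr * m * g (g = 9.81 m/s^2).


Fr = Crr * m * g
= 0.0031 * 72.4 * 9.81
= 2.202 N

2.202 N


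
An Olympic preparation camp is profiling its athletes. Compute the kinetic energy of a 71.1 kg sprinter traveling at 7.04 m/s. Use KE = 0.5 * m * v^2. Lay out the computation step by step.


Velocity squared = 49.5616
KE = 0.5 * 71.1 * 49.5616 = 1761.91 J

1761.91 J


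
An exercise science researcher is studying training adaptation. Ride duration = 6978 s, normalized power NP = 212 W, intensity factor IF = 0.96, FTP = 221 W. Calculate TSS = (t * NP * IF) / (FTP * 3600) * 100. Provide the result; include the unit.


Numerator = 6978 * 212 * 0.96 = 1420162.56
Denominator = 221 * 3600 = 795600
TSS = 1420162.56 / 795600 * 100
= 178.5

178.5 TSS


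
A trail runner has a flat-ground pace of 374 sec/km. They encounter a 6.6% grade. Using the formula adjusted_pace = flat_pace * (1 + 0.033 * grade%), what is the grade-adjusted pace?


Grade factor = 1 + 0.033 * 6.6 = 1.2178
Adjusted = 374 * 1.2178 = 455.46 sec/km

455.46 s/km


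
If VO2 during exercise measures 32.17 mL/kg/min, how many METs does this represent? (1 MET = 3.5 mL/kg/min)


METs = VO2 / 3.5 = 32.17 / 3.5 = 9.19

9.19 METs


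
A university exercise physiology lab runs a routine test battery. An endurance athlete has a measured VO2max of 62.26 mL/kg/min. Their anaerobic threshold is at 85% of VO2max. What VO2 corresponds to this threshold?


Anaerobic threshold VO2 = VO2max * 85%
= 62.26 * 0.85
= 52.92 mL/kg/min

52.92 mL/kg/min


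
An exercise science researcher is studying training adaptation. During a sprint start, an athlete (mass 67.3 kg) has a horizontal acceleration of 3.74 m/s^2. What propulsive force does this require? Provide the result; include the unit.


Propulsive force = mass * acceleration
= 67.3 kg * 3.74 m/s^2
= 251.7 N

251.7 N


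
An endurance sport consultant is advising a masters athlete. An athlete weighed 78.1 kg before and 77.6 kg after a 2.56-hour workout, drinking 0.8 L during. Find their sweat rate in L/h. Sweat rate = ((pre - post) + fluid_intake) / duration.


Body mass change = 0.5 kg
Total sweat loss = 0.5 + 0.8 = 1.3 L
Rate = 1.3 / 2.56 = 0.508 L/h

0.508 L/h


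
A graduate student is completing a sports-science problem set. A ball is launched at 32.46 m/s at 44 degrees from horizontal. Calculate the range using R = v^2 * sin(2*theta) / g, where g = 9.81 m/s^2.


sin(2 * 44) = sin(88) = 0.999391
v^2 = 32.46^2 = 1053.6516
R = 1053.6516 * 0.999391 / 9.81
= 107.34 m

107.34 m


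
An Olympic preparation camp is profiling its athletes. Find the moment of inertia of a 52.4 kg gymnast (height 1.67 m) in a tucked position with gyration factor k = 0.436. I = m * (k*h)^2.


Radius of gyration = 0.436 * 1.67 = 0.72812 m
I = 52.4 * 0.72812^2
= 52.4 * 0.530159
= 27.78 kg*m^2

27.78 kg*m^2


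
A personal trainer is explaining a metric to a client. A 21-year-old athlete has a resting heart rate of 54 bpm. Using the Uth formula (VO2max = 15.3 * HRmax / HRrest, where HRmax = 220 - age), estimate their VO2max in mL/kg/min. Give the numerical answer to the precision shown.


HRmax = 220 - 21 = 199 bpm
Ratio = HRmax / HRrest = 199 / 54 = 3.6852
VO2max = 15.3 * 3.6852 = 56.38 mL/kg/min

56.38 mL/kg/min


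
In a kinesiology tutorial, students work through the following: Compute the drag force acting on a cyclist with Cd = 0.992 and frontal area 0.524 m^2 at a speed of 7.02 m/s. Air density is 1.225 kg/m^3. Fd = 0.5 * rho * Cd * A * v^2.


Step 1: v^2 = 49.2804
Step 2: Fd = 0.5 * 1.225 * 0.992 * 0.524 * 49.2804
= 15.69 N

15.69 N


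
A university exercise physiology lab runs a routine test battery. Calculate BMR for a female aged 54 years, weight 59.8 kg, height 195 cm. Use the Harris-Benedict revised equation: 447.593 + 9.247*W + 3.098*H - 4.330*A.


Substituting values:
W term = 9.247 * 59.8 = 552.9706
H term = 3.098 * 195 = 604.11
A term = 4.330 * 54 = 233.82
BMR = 1370.85 kcal/day

1370.85 kcal/day


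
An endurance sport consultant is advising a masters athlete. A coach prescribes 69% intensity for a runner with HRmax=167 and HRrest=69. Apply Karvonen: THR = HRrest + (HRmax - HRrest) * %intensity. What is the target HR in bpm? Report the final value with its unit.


Heart rate reserve = 167 - 69 = 98
Intensity fraction = 69 / 100 = 0.69
THR = 69 + 98 * 0.69 = 136.62 bpm

136.62 bpm


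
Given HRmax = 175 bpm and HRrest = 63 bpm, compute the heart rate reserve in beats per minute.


Heart rate reserve = maximum HR minus resting HR
HRR = 175 - 63 = 112 bpm

112 bpm


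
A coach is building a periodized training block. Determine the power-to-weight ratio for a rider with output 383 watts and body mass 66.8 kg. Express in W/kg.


P/W = 383 / 66.8 = 5.734 W/kg

5.734 W/kg


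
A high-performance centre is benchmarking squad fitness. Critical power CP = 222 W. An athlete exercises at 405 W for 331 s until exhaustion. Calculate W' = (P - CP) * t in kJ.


P - CP = 405 - 222 = 183 W
W' = 183 * 331 = 60573 J
= 60573 / 1000 = 60.573 kJ

60.573 kJ


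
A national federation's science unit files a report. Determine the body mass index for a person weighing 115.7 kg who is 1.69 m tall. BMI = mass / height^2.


BMI = mass / height^2
= 115.7 / 1.69^2
= 115.7 / 2.8561
= 40.51 kg/m^2

40.51 kg/m^2


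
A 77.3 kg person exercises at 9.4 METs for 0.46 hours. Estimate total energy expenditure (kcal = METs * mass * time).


Energy = METs * mass(kg) * time(h)
= 9.4 * 77.3 * 0.46
= 334.25 kcal

334.25 kcal


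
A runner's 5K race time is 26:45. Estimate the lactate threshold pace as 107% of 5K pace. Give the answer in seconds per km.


Total race time = 26*60 + 45 = 1605 seconds
5K pace = 1605 / 5 = 321.0 sec/km
LT pace = 321.0 * 1.07 = 343.47 sec/km

343.47 s/km


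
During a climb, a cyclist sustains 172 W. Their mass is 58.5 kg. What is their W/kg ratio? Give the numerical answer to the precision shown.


Power-to-weight = 172 W / 58.5 kg
= 2.94 W/kg

2.94 W/kg


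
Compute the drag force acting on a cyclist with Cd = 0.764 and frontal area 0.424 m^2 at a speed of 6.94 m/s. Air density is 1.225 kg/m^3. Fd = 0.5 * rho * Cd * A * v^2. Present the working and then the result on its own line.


Step 1: v^2 = 48.1636
Step 2: Fd = 0.5 * 1.225 * 0.764 * 0.424 * 48.1636
= 9.556 N

9.556 N


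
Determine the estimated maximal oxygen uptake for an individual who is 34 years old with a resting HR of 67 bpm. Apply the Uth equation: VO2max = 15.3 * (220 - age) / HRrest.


HRmax = 220 - 34 = 186
VO2max = 15.3 * (186 / 67)
= 15.3 * 2.7761
= 42.47 mL/kg/min

42.47 mL/kg/min


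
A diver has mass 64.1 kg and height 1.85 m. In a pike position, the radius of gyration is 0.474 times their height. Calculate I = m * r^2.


r = 0.474 * 1.85 = 0.8769 m
I = m * r^2 = 64.1 * 0.768954 = 49.29 kg*m^2

49.29 kg*m^2


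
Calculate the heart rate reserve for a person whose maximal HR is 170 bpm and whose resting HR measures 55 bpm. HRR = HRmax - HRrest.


HRmax = 170 bpm
HRrest = 55 bpm
HRR = 170 - 55 = 115 bpm

115 bpm


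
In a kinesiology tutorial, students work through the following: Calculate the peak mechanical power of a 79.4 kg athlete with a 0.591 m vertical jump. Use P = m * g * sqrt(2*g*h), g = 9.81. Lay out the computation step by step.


First, sqrt(2gh) = sqrt(2 * 9.81 * 0.591)
= sqrt(11.59542) = 3.405205 m/s
Power = 79.4 * 9.81 * 3.405205 = 2652.36 W

2652.36 W


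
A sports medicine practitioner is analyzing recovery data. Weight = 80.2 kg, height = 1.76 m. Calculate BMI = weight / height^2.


height^2 = 1.76^2 = 3.0976
BMI = 80.2 / 3.0976 = 25.89 kg/m^2

25.89 kg/m^2


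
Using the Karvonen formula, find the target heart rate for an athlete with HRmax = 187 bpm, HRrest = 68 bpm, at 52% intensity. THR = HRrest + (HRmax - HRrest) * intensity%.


HRR = 187 - 68 = 119
THR = 68 + 119 * 0.52
= 68 + 61.88
= 129.88 bpm

129.88 bpm


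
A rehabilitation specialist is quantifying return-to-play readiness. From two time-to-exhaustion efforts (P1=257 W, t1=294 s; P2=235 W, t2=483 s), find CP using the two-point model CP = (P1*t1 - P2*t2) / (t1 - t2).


Work in trial 1 = 75558 J
Work in trial 2 = 113505 J
Delta work = -37947 J
Delta time = -189 s
CP = -37947 / -189 = 200.78 W

200.78 W


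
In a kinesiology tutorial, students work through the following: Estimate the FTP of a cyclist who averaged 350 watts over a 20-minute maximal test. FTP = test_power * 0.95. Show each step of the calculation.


FTP = 350 * 0.95 = 332.5 W

332.5 W


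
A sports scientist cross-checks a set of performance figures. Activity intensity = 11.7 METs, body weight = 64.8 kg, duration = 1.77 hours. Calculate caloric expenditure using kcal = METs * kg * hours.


kcal = 11.7 * 64.8 * 1.77
= 758.16 * 1.77
= 1341.94 kcal

1341.94 kcal


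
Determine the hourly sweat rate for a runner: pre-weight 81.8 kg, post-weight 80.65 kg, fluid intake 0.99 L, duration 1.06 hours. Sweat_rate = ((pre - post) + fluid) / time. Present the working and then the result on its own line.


Mass lost = 81.8 - 80.65 = 1.15 kg
Add fluid consumed: 1.15 + 0.99 = 2.14 L total sweat
Sweat rate = 2.14 / 1.06 = 2.019 L/h

2.019 L/h


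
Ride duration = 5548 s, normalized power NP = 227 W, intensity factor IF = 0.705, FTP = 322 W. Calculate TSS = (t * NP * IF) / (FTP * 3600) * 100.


Numerator = 5548 * 227 * 0.705 = 887874.18
Denominator = 322 * 3600 = 1159200
TSS = 887874.18 / 1159200 * 100
= 76.59

76.59 TSS


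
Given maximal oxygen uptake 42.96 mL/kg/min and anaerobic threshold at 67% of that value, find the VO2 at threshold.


Percentage as decimal = 0.67
VO2 at AT = 42.96 * 0.67 = 28.78 mL/kg/min

28.78 mL/kg/min


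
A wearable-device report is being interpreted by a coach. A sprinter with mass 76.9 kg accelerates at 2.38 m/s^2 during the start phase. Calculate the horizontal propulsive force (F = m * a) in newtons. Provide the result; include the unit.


F = m * a
= 76.9 * 2.38
= 183.02 N

183.02 N


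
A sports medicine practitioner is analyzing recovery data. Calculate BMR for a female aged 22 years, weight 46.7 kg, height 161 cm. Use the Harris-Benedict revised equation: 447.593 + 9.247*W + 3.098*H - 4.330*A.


Substituting values:
W term = 9.247 * 46.7 = 431.8349
H term = 3.098 * 161 = 498.778
A term = 4.330 * 22 = 95.26
BMR = 1282.95 kcal/day

1282.95 kcal/day


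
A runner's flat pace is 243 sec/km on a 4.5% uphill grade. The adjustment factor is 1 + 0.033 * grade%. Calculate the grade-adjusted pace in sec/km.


Factor = 1 + 0.033 * 4.5 = 1.1485
Adjusted pace = 243 * 1.1485
= 279.09 sec/km

279.09 s/km


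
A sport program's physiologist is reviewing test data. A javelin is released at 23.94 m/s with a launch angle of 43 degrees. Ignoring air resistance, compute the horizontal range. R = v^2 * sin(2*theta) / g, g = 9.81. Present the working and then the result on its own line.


Launch speed squared = 573.1236
sin(2 * 43 deg) = 0.997564
Range = 573.1236 * 0.997564 / 9.81
= 58.28 m

58.28 m


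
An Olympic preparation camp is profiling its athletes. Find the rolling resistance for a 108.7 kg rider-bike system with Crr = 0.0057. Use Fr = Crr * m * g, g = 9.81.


m * g = 108.7 * 9.81 = 1066.347 N
Fr = 0.0057 * 1066.347 = 6.078 N

6.078 N


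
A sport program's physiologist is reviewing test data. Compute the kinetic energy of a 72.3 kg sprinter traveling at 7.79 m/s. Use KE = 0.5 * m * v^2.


Velocity squared = 60.6841
KE = 0.5 * 72.3 * 60.6841 = 2193.73 J

2193.73 J


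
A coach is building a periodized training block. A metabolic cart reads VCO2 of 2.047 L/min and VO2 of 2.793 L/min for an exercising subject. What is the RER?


RER = VCO2 / VO2 = 2.047 / 2.793 = 0.7329

0.7329


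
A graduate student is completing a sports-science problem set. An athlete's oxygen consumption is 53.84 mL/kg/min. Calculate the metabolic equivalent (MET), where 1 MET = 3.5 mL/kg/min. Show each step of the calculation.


MET = VO2 / 3.5
= 53.84 / 3.5
= 15.38 METs

15.38 METs


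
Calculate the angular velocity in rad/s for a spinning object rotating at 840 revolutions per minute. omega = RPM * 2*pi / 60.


omega = RPM * 2*pi / 60
= 840 * 6.28318531 / 60
= 87.965 rad/s

87.965 rad/s


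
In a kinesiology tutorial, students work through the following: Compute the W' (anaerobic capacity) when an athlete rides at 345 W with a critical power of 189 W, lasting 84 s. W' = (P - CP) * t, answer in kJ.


Above-CP power = 156 W
Duration = 84 s
W' = 156 * 84 = 13104 J
Convert: 13104 / 1000 = 13.104 kJ

13.104 kJ


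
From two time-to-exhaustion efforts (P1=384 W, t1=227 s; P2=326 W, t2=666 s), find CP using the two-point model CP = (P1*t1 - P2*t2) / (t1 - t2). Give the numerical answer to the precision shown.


Work in trial 1 = 87168 J
Work in trial 2 = 217116 J
Delta work = -129948 J
Delta time = -439 s
CP = -129948 / -439 = 296.01 W

296.01 W


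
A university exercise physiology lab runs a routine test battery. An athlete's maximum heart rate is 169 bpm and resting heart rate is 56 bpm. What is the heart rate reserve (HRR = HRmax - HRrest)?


HRR = HRmax - HRrest
= 169 - 56
= 113 bpm

113 bpm


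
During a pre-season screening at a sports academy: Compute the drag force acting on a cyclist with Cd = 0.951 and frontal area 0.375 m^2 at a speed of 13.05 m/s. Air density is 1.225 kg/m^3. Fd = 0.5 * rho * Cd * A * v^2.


Step 1: v^2 = 170.3025
Step 2: Fd = 0.5 * 1.225 * 0.951 * 0.375 * 170.3025
= 37.2 N

37.2 N


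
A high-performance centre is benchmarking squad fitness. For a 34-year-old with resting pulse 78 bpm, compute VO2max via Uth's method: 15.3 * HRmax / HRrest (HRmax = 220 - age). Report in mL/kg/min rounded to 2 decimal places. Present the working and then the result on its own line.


Step 1: HRmax = 220 - 34 = 186 bpm
Step 2: Ratio = 186 / 78 = 2.3846
Step 3: VO2max = 15.3 * 2.3846 = 36.48 mL/kg/min

36.48 mL/kg/min


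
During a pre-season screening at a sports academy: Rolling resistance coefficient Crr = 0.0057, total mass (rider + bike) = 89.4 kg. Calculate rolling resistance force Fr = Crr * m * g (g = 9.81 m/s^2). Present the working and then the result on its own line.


Fr = Crr * m * g
= 0.0057 * 89.4 * 9.81
= 4.999 N

4.999 N
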